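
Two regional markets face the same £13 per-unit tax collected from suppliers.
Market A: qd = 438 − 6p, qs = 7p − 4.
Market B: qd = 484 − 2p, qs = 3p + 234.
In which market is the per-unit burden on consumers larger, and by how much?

Market B, by £0.8.

Market A: pre-tax p* = £34, q* = 234; post-tax q = 192; per-unit burden on consumers = £7.
Market B: pre-tax p* = £50, q* = 384; post-tax q = 368.4; per-unit burden on consumers = £7.8.
Difference: £7 vs £7.8 → market B is larger by £0.8.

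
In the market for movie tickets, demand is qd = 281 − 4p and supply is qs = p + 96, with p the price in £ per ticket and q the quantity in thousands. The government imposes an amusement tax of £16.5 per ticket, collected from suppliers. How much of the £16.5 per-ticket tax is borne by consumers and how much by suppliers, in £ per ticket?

Before the tax: set 281 − 4p = p + 96 → p* = £37, q* = 133.
With the tax collected from suppliers, supply shifts: qs = (p − 16.5) + 96.
New equilibrium: consumers pay £40.3, suppliers receive £23.8, q = 119.8. (Wedge: pb − ps = 16.5.)
Burden on consumers: £3.3; on suppliers: £13.2. (They sum to £16.5.)
The less price-elastic side of the market bears the larger share of a per-unit tax.

Consumers bear £3.3 per ticket; suppliers bear £13.2 per ticket.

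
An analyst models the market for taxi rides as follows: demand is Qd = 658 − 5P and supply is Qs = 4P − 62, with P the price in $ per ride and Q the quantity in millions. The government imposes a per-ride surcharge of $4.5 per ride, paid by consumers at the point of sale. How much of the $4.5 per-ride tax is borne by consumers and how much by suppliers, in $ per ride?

Before the tax: set 658 − 5P = 4P − 62 → P* = $80, Q* = 258.
With the tax collected from consumers, demand (in seller-price terms) shifts: Qd = 658 − 5(P + 4.5).
Solving gives Q = 248 with consumers paying $82 and suppliers receiving $77.5 (the $4.5 wedge).
Burden on consumers: $2; on suppliers: $2.5. (They sum to $4.5.)

Consumers bear $2 per ride; suppliers bear $2.5 per ride.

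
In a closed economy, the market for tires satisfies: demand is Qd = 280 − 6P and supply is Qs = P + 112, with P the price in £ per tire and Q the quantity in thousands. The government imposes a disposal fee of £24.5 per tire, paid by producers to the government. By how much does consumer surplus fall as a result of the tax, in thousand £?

Without the tax, 280 − 6P = P + 112 gives 7P = 168, so P* = £24 and Q* = 136.
With the tax collected from producers, supply shifts: Qs = (P − 24.5) + 112.
New equilibrium: buyers pay £27.5, producers receive £3, Q = 115. (Wedge: Pb − Ps = 24.5.)
ΔCS is the trapezoid between Q = 115 and Q = 136 of height £3.5: ½ · (136 + 115) · 3.5 = £439.25.

Consumer surplus falls by £439.25 thousand.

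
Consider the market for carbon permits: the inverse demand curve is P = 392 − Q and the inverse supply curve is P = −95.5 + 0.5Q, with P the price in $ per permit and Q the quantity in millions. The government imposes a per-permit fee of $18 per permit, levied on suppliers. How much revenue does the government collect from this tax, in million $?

Inverting to Q(P) form: Qd = 392 − P; Qs = 2P + 191.
Before the tax: set 392 − P = 2P + 191 → P* = $67, Q* = 325.
With the tax collected from suppliers, supply shifts: Qs = 2(P − 18) + 191.
Solving gives Q = 313 with buyers paying $79 and suppliers receiving $61 (the $18 wedge).
Revenue = t · Q = 18 · 313 = $5634.

Tax revenue = $5634 million.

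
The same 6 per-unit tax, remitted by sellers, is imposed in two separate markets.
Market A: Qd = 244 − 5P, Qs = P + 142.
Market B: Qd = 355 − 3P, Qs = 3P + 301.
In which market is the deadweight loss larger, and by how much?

Market A: pre-tax P* = 17, Q* = 159; post-tax Q = 154; deadweight loss = 15.
Market B: pre-tax P* = 9, Q* = 328; post-tax Q = 319; deadweight loss = 27.
Difference: 15 vs 27 → market B is larger by 12.

Market B, by 12.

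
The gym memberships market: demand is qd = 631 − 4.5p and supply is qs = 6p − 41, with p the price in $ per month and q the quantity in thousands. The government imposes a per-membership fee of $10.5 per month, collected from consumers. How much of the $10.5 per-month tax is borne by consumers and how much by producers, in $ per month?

Consumers bear $6 per month; producers bear $4.5 per month.

Without the tax, 631 − 4.5p = 6p − 41 gives 10.5p = 672, so p* = $64 and q* = 343.
With the tax collected from consumers, demand (in seller-price terms) shifts: qd = 631 − 4.5(p + 10.5).
Solving gives q = 316 with consumers paying $70 and producers receiving $59.5 (the $10.5 wedge).
Burden on consumers: $6; on producers: $4.5. (They sum to $10.5.)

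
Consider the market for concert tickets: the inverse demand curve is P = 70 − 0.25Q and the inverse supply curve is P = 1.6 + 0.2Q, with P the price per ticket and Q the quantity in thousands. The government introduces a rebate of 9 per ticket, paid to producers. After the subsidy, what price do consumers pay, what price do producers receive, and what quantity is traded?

Inverting to Q(P) form: Qd = 280 − 4P; Qs = 5P − 8.
Without the subsidy, 280 − 4P = 5P − 8 gives 9P = 288, so P* = 32 and Q* = 152.
With a per-unit subsidy paid to producers, each receives P + 9 per unit sold, so supply becomes Qs = 5(P + 9) − 8.
Solving gives Q = 172 with consumers paying 27 and producers receiving 36 (the 9 wedge).

Consumers pay 27; producers receive 36; quantity = 172.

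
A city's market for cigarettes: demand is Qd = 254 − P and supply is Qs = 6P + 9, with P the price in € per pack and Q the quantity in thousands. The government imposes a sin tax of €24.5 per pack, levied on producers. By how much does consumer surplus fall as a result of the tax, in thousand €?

Consumer surplus falls by €4378.5 thousand.

Without the tax, 254 − P = 6P + 9 gives 7P = 245, so P* = €35 and Q* = 219.
With the tax collected from producers, supply shifts: Qs = 6(P − 24.5) + 9.
New equilibrium: buyers pay €56, producers receive €31.5, Q = 198. (Wedge: Pb − Ps = 24.5.)
ΔCS is the trapezoid between Q = 198 and Q = 219 of height €21: ½ · (219 + 198) · 21 = €4378.5.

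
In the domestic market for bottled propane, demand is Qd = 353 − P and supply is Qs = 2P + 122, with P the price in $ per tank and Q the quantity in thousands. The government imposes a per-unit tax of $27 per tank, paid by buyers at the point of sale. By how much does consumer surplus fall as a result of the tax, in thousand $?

Consumer surplus falls by $4806 thousand.

Before the tax: set 353 − P = 2P + 122 → P* = $77, Q* = 276.
With the tax collected from buyers, demand (in seller-price terms) shifts: Qd = 353 − (P + 27).
Solving gives Q = 258 with buyers paying $95 and producers receiving $68 (the $27 wedge).
ΔCS is the trapezoid between Q = 258 and Q = 276 of height $18: ½ · (276 + 258) · 18 = $4806.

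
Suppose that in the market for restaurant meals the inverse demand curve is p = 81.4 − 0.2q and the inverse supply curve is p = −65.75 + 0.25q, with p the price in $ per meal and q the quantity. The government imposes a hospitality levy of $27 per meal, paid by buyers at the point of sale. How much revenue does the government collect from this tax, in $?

Tax revenue = $7209.

Rewrite in direct form: qd = 407 − 5p and qs = 4p + 263.
Before the tax: set 407 − 5p = 4p + 263 → p* = $16, q* = 327.
With the tax collected from buyers, demand (in seller-price terms) shifts: qd = 407 − 5(p + 27).
Solving gives q = 267 with buyers paying $28 and producers receiving $1 (the $27 wedge).
Revenue = t · Q = 27 · 267 = $7209.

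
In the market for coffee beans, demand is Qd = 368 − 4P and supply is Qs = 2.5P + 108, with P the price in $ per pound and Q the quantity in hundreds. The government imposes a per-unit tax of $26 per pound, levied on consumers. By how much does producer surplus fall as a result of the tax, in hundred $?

Before the tax: set 368 − 4P = 2.5P + 108 → P* = $40, Q* = 208.
With the tax collected from consumers, demand (in seller-price terms) shifts: Qd = 368 − 4(P + 26).
New equilibrium: consumers pay $50, producers receive $24, Q = 168. (Wedge: Pb − Ps = 26.)
ΔPS is the trapezoid between Q = 168 and Q = 208 of height $16: ½ · (208 + 168) · 16 = $3008.

Producer surplus falls by $3008 hundred.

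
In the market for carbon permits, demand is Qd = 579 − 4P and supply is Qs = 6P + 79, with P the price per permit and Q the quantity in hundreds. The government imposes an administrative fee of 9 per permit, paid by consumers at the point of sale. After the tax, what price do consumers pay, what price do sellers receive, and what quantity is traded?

Before the tax: set 579 − 4P = 6P + 79 → P* = 50, Q* = 379.
With the tax collected from consumers, demand (in seller-price terms) shifts: Qd = 579 − 4(P + 9).
New equilibrium: consumers pay 55.4, sellers receive 46.4, Q = 357.4. (Wedge: Pb − Ps = 9.)
The less price-elastic side of the market bears the larger share of a per-unit tax.

Consumers pay 55.4; sellers receive 46.4; quantity = 357.4.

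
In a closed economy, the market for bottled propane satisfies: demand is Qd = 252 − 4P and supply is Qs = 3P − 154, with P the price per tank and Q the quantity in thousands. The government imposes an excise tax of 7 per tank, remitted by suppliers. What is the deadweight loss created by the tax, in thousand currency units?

Before the tax: set 252 − 4P = 3P − 154 → P* = 58, Q* = 20.
With the tax collected from suppliers, supply shifts: Qs = 3(P − 7) − 154.
Solving gives Q = 8 with consumers paying 61 and suppliers receiving 54 (the 7 wedge).
Quantity falls by |ΔQ| = |20 − 8| = 12.
DWL = ½ · t · |ΔQ| = ½ · 7 · 12 = 42.

Deadweight loss = 42 thousand.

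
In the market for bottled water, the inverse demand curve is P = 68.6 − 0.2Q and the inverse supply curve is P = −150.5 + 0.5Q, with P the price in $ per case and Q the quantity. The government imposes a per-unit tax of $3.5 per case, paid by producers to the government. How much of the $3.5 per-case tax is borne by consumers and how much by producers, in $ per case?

Consumers bear $1 per case; producers bear $2.5 per case.

Inverting to Q(P) form: Qd = 343 − 5P; Qs = 2P + 301.
Before the tax: set 343 − 5P = 2P + 301 → P* = $6, Q* = 313.
With the tax collected from producers, supply shifts: Qs = 2(P − 3.5) + 301.
Solving gives Q = 308 with consumers paying $7 and producers receiving $3.5 (the $3.5 wedge).
Burden on consumers: $1; on producers: $2.5. (They sum to $3.5.)
The less price-elastic side of the market bears the larger share of a per-unit tax.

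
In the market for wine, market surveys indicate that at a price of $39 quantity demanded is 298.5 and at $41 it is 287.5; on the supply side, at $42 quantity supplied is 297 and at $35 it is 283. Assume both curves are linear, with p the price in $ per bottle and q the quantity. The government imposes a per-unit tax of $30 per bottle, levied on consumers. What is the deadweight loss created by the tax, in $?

Deadweight loss = $660.

Demand slope: (287.5 − 298.5)/(41 − 39) = -5.5, so qd = 513 − 5.5p.
Supply slope: (283 − 297)/(35 − 42) = 2, so qs = 2p + 213.
Before the tax: set 513 − 5.5p = 2p + 213 → p* = $40, q* = 293.
With the tax collected from consumers, demand (in seller-price terms) shifts: qd = 513 − 5.5(p + 30).
Solving gives q = 249 with consumers paying $48 and suppliers receiving $18 (the $30 wedge).
Quantity falls by |ΔQ| = |293 − 249| = 44.
DWL = ½ · t · |ΔQ| = ½ · 30 · 44 = $660.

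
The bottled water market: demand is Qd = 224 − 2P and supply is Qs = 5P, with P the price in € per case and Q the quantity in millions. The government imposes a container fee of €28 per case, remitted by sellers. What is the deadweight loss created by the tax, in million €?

Without the tax, 224 − 2P = 5P gives 7P = 224, so P* = €32 and Q* = 160.
With the tax collected from sellers, supply shifts: Qs = 5(P − 28).
New equilibrium: consumers pay €52, sellers receive €24, Q = 120. (Wedge: Pb − Ps = 28.)
Quantity falls by |ΔQ| = |160 − 120| = 40.
DWL = ½ · t · |ΔQ| = ½ · 28 · 40 = €560.

Deadweight loss = €560 million.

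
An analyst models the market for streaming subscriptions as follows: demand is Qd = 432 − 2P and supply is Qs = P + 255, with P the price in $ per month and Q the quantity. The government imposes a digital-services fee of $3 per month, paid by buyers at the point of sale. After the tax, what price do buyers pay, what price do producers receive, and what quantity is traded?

Without the tax, 432 − 2P = P + 255 gives 3P = 177, so P* = $59 and Q* = 314.
With the tax collected from buyers, demand (in seller-price terms) shifts: Qd = 432 − 2(P + 3).
Solving gives Q = 312 with buyers paying $60 and producers receiving $57 (the $3 wedge).
The less price-elastic side of the market bears the larger share of a per-unit tax.

Buyers pay $60; producers receive $57; quantity = 312.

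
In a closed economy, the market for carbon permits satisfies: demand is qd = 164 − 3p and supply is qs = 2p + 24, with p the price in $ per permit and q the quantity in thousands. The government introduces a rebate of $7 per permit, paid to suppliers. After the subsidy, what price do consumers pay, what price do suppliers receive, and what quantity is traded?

Before the subsidy: set 164 − 3p = 2p + 24 → p* = $28, q* = 80.
With a per-unit subsidy paid to suppliers, each receives p + 7 per unit sold, so supply becomes qs = 2(p + 7) + 24.
New equilibrium: consumers pay $25.2, suppliers receive $32.2, q = 88.4. (Wedge: pb − ps = −7.)

Consumers pay $25.2; suppliers receive $32.2; quantity = 88.4.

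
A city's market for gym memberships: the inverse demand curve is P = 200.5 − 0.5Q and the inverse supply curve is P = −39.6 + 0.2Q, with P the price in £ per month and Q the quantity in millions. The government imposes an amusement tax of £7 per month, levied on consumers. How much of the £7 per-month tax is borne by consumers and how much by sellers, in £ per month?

Inverting to Q(P) form: Qd = 401 − 2P; Qs = 5P + 198.
Before the tax: set 401 − 2P = 5P + 198 → P* = £29, Q* = 343.
With the tax collected from consumers, demand (in seller-price terms) shifts: Qd = 401 − 2(P + 7).
Solving gives Q = 333 with consumers paying £34 and sellers receiving £27 (the £7 wedge).
Burden on consumers: £5; on sellers: £2. (They sum to £7.)

Consumers bear £5 per month; sellers bear £2 per month.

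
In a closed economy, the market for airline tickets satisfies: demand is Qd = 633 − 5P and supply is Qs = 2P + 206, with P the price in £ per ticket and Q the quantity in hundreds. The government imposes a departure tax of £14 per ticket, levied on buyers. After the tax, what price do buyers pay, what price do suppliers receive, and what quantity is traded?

Buyers pay £65; suppliers receive £51; quantity = 308.

Without the tax, 633 − 5P = 2P + 206 gives 7P = 427, so P* = £61 and Q* = 328.
With the tax collected from buyers, demand (in seller-price terms) shifts: Qd = 633 − 5(P + 14).
New equilibrium: buyers pay £65, suppliers receive £51, Q = 308. (Wedge: Pb − Ps = 14.)
The less price-elastic side of the market bears the larger share of a per-unit tax.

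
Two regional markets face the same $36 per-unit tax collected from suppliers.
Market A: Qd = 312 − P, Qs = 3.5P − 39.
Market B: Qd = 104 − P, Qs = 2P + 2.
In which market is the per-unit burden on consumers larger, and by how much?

Market A, by $4.

Market A: pre-tax P* = $78, Q* = 234; post-tax Q = 206; per-unit burden on consumers = $28.
Market B: pre-tax P* = $34, Q* = 70; post-tax Q = 46; per-unit burden on consumers = $24.
Difference: $28 vs $24 → market A is larger by $4.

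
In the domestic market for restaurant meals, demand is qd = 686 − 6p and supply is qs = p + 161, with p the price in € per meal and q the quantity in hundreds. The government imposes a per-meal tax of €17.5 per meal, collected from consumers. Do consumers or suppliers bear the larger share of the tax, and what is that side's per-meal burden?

Suppliers bear the larger share: €15 per meal.

Before the tax: set 686 − 6p = p + 161 → p* = €75, q* = 236.
With the tax collected from consumers, demand (in seller-price terms) shifts: qd = 686 − 6(p + 17.5).
Solving gives q = 221 with consumers paying €77.5 and suppliers receiving €60 (the €17.5 wedge).
Per-meal burden: consumers €2.5, suppliers €15.
Suppliers take the larger share because supply is less price-elastic here (demand slope 6 vs supply slope 1).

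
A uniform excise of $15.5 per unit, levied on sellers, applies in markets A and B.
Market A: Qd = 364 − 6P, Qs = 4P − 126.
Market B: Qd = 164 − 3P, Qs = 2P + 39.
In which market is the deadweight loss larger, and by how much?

Market A, by $144.15.

Market A: pre-tax P* = $49, Q* = 70; post-tax Q = 32.8; deadweight loss = $288.3.
Market B: pre-tax P* = $25, Q* = 89; post-tax Q = 70.4; deadweight loss = $144.15.
Difference: $288.3 vs $144.15 → market A is larger by $144.15.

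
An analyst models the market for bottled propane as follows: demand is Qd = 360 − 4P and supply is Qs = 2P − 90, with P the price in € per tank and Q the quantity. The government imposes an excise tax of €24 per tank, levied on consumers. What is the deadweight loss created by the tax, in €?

Without the tax, 360 − 4P = 2P − 90 gives 6P = 450, so P* = €75 and Q* = 60.
With the tax collected from consumers, demand (in seller-price terms) shifts: Qd = 360 − 4(P + 24).
New equilibrium: consumers pay €83, sellers receive €59, Q = 28. (Wedge: Pb − Ps = 24.)
Quantity falls by |ΔQ| = |60 − 28| = 32.
DWL = ½ · t · |ΔQ| = ½ · 24 · 32 = €384.

Deadweight loss = €384.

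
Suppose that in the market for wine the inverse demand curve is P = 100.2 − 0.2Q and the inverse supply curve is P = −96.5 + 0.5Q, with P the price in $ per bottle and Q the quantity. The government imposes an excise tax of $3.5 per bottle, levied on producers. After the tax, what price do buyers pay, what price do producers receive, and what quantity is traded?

Buyers pay $45; producers receive $41.5; quantity = 276.

Inverting to Q(P) form: Qd = 501 − 5P; Qs = 2P + 193.
Before the tax: set 501 − 5P = 2P + 193 → P* = $44, Q* = 281.
With the tax collected from producers, supply shifts: Qs = 2(P − 3.5) + 193.
Solving gives Q = 276 with buyers paying $45 and producers receiving $41.5 (the $3.5 wedge).
The less price-elastic side of the market bears the larger share of a per-unit tax.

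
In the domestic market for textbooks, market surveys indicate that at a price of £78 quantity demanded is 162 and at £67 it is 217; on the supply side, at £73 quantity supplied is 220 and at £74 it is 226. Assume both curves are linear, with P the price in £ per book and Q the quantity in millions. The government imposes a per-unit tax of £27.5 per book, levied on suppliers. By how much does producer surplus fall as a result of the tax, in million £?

Demand slope: (217 − 162)/(67 − 78) = -5, so Qd = 552 − 5P.
Supply slope: (226 − 220)/(74 − 73) = 6, so Qs = 6P − 218.
Without the tax, 552 − 5P = 6P − 218 gives 11P = 770, so P* = £70 and Q* = 202.
With the tax collected from suppliers, supply shifts: Qs = 6(P − 27.5) − 218.
Solving gives Q = 127 with buyers paying £85 and suppliers receiving £57.5 (the £27.5 wedge).
ΔPS is the trapezoid between Q = 127 and Q = 202 of height £12.5: ½ · (202 + 127) · 12.5 = £2056.25.

Producer surplus falls by £2056.25 million.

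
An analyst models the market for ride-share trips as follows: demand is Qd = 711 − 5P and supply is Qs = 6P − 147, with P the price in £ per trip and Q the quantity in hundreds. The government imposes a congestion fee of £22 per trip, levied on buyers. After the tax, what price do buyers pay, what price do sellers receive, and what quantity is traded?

Before the tax: set 711 − 5P = 6P − 147 → P* = £78, Q* = 321.
With the tax collected from buyers, demand (in seller-price terms) shifts: Qd = 711 − 5(P + 22).
Solving gives Q = 261 with buyers paying £90 and sellers receiving £68 (the £22 wedge).

Buyers pay £90; sellers receive £68; quantity = 261.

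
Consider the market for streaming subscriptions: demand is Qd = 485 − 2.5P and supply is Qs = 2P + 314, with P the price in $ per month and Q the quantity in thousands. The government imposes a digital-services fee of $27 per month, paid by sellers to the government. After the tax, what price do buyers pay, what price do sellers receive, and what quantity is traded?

Before the tax: set 485 − 2.5P = 2P + 314 → P* = $38, Q* = 390.
With the tax collected from sellers, supply shifts: Qs = 2(P − 27) + 314.
Solving gives Q = 360 with buyers paying $50 and sellers receiving $23 (the $27 wedge).
The less price-elastic side of the market bears the larger share of a per-unit tax.

Buyers pay $50; sellers receive $23; quantity = 360.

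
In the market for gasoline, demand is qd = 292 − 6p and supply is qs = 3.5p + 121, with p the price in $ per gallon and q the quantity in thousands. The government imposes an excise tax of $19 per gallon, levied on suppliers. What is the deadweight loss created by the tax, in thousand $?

Deadweight loss = $399 thousand.

Without the tax, 292 − 6p = 3.5p + 121 gives 9.5p = 171, so p* = $18 and q* = 184.
With the tax collected from suppliers, supply shifts: qs = 3.5(p − 19) + 121.
New equilibrium: consumers pay $25, suppliers receive $6, q = 142. (Wedge: pb − ps = 19.)
Quantity falls by |ΔQ| = |184 − 142| = 42.
DWL = ½ · t · |ΔQ| = ½ · 19 · 42 = $399.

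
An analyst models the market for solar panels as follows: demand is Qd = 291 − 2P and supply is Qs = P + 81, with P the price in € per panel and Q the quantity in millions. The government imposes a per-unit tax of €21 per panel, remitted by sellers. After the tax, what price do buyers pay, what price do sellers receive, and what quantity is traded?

Buyers pay €77; sellers receive €56; quantity = 137.

Before the tax: set 291 − 2P = P + 81 → P* = €70, Q* = 151.
With the tax collected from sellers, supply shifts: Qs = (P − 21) + 81.
New equilibrium: buyers pay €77, sellers receive €56, Q = 137. (Wedge: Pb − Ps = 21.)
The less price-elastic side of the market bears the larger share of a per-unit tax.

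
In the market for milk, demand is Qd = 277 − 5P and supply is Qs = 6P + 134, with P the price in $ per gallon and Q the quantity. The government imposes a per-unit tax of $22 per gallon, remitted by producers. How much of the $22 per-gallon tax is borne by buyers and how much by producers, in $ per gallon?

Before the tax: set 277 − 5P = 6P + 134 → P* = $13, Q* = 212.
With the tax collected from producers, supply shifts: Qs = 6(P − 22) + 134.
Solving gives Q = 152 with buyers paying $25 and producers receiving $3 (the $22 wedge).
Burden on buyers: $12; on producers: $10. (They sum to $22.)

Buyers bear $12 per gallon; producers bear $10 per gallon.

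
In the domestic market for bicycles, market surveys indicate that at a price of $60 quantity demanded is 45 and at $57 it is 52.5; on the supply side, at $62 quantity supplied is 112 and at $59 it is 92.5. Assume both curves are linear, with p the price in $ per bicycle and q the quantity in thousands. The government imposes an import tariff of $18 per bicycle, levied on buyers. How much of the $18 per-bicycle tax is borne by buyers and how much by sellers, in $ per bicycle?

Demand slope: (52.5 − 45)/(57 − 60) = -2.5, so qd = 195 − 2.5p.
Supply slope: (92.5 − 112)/(59 − 62) = 6.5, so qs = 6.5p − 291.
Without the tax, 195 − 2.5p = 6.5p − 291 gives 9p = 486, so p* = $54 and q* = 60.
With the tax collected from buyers, demand (in seller-price terms) shifts: qd = 195 − 2.5(p + 18).
New equilibrium: buyers pay $67, sellers receive $49, q = 27.5. (Wedge: pb − ps = 18.)
Burden on buyers: $13; on sellers: $5. (They sum to $18.)
The less price-elastic side of the market bears the larger share of a per-unit tax.

Buyers bear $13 per bicycle; sellers bear $5 per bicycle.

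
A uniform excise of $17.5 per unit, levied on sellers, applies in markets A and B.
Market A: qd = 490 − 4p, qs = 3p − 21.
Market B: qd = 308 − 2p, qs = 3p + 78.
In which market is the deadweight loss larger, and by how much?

Market A: pre-tax p* = $73, q* = 198; post-tax q = 168; deadweight loss = $262.5.
Market B: pre-tax p* = $46, q* = 216; post-tax q = 195; deadweight loss = $183.75.
Difference: $262.5 vs $183.75 → market A is larger by $78.75.

Market A, by $78.75.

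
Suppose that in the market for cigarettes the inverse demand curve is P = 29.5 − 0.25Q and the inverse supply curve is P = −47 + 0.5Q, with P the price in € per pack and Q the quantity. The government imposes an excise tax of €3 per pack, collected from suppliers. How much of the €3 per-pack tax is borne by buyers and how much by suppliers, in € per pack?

Buyers bear €1 per pack; suppliers bear €2 per pack.

Inverting to Q(P) form: Qd = 118 − 4P; Qs = 2P + 94.
Before the tax: set 118 − 4P = 2P + 94 → P* = €4, Q* = 102.
With the tax collected from suppliers, supply shifts: Qs = 2(P − 3) + 94.
Solving gives Q = 98 with buyers paying €5 and suppliers receiving €2 (the €3 wedge).
Burden on buyers: €1; on suppliers: €2. (They sum to €3.)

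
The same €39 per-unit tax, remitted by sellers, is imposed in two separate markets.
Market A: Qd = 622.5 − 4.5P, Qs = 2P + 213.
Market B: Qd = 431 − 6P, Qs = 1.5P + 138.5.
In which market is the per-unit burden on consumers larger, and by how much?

Market A: pre-tax P* = €63, Q* = 339; post-tax Q = 285; per-unit burden on consumers = €12.
Market B: pre-tax P* = €39, Q* = 197; post-tax Q = 150.2; per-unit burden on consumers = €7.8.
Difference: €12 vs €7.8 → market A is larger by €4.2.

Market A, by €4.2.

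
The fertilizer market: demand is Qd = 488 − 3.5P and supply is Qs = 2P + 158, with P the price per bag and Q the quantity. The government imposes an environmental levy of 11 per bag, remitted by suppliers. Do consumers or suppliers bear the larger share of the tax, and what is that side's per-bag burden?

Before the tax: set 488 − 3.5P = 2P + 158 → P* = 60, Q* = 278.
With the tax collected from suppliers, supply shifts: Qs = 2(P − 11) + 158.
New equilibrium: consumers pay 64, suppliers receive 53, Q = 264. (Wedge: Pb − Ps = 11.)
Per-bag burden: consumers 4, suppliers 7.
Suppliers take the larger share because supply is less price-elastic here (demand slope 3.5 vs supply slope 2).
The less price-elastic side of the market bears the larger share of a per-unit tax.

Suppliers bear the larger share: 7 per bag.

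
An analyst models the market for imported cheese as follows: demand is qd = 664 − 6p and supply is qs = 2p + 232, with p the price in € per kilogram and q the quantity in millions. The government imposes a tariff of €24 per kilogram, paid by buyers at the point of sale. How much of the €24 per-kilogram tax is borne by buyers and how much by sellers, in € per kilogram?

Before the tax: set 664 − 6p = 2p + 232 → p* = €54, q* = 340.
With the tax collected from buyers, demand (in seller-price terms) shifts: qd = 664 − 6(p + 24).
New equilibrium: buyers pay €60, sellers receive €36, q = 304. (Wedge: pb − ps = 24.)
Burden on buyers: €6; on sellers: €18. (They sum to €24.)

Buyers bear €6 per kilogram; sellers bear €18 per kilogram.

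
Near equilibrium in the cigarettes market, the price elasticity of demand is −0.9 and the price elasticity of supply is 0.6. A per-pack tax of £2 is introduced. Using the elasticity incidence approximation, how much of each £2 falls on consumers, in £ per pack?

Incidence ratio: consumers' share ≈ εs / (εs + |εd|) = 0.6 / (0.6 + 0.9) = 0.4.
So consumers bear ≈ 0.4 × £2 = £0.8; producers bear £1.2.

Consumers bear ≈ £0.8 per pack.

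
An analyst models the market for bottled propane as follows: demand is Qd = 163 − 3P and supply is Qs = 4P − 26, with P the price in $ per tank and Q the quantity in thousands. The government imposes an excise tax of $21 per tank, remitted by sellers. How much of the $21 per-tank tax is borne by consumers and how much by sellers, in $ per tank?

Consumers bear $12 per tank; sellers bear $9 per tank.

Before the tax: set 163 − 3P = 4P − 26 → P* = $27, Q* = 82.
With the tax collected from sellers, supply shifts: Qs = 4(P − 21) − 26.
New equilibrium: consumers pay $39, sellers receive $18, Q = 46. (Wedge: Pb − Ps = 21.)
Burden on consumers: $12; on sellers: $9. (They sum to $21.)
The less price-elastic side of the market bears the larger share of a per-unit tax.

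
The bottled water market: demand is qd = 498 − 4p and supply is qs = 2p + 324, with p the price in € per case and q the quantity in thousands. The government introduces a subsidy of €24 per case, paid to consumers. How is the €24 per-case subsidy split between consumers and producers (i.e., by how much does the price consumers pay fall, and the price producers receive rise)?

Without the subsidy, 498 − 4p = 2p + 324 gives 6p = 174, so p* = €29 and q* = 382.
With a per-unit subsidy paid to consumers, each effectively pays p − 24, so demand becomes qd = 498 − 4(p − 24).
Solving gives q = 414 with consumers paying €21 and producers receiving €45 (the €24 wedge).
Gain to consumers: €8; to producers: €16. (They sum to €24.)

Consumers gain €8 per case; producers gain €16 per case.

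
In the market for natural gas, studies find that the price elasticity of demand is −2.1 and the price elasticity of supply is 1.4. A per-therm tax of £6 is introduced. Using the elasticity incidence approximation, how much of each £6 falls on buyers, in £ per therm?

Incidence ratio: buyers' share ≈ εs / (εs + |εd|) = 1.4 / (1.4 + 2.1) = 0.4.
So buyers bear ≈ 0.4 × £6 = £2.4; sellers bear £3.6.

Buyers bear ≈ £2.4 per therm.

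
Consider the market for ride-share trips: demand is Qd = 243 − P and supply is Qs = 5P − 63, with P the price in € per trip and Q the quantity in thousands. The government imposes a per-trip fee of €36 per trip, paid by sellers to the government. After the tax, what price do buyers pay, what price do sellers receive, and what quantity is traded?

Before the tax: set 243 − P = 5P − 63 → P* = €51, Q* = 192.
With the tax collected from sellers, supply shifts: Qs = 5(P − 36) − 63.
Solving gives Q = 162 with buyers paying €81 and sellers receiving €45 (the €36 wedge).
The less price-elastic side of the market bears the larger share of a per-unit tax.

Buyers pay €81; sellers receive €45; quantity = 162.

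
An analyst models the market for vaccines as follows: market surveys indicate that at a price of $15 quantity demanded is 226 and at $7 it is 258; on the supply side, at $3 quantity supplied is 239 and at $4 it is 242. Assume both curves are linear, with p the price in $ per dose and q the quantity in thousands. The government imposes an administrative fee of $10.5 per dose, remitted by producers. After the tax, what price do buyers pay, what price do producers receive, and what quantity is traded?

Demand slope: (258 − 226)/(7 − 15) = -4, so qd = 286 − 4p.
Supply slope: (242 − 239)/(4 − 3) = 3, so qs = 3p + 230.
Without the tax, 286 − 4p = 3p + 230 gives 7p = 56, so p* = $8 and q* = 254.
With the tax collected from producers, supply shifts: qs = 3(p − 10.5) + 230.
New equilibrium: buyers pay $12.5, producers receive $2, q = 236. (Wedge: pb − ps = 10.5.)
The less price-elastic side of the market bears the larger share of a per-unit tax.

Buyers pay $12.5; producers receive $2; quantity = 236.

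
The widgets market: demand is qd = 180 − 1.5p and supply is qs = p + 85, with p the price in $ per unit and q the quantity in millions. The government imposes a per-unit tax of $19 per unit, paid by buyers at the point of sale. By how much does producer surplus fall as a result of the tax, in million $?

Before the tax: set 180 − 1.5p = p + 85 → p* = $38, q* = 123.
With the tax collected from buyers, demand (in seller-price terms) shifts: qd = 180 − 1.5(p + 19).
Solving gives q = 111.6 with buyers paying $45.6 and suppliers receiving $26.6 (the $19 wedge).
ΔPS is the trapezoid between Q = 111.6 and Q = 123 of height $11.4: ½ · (123 + 111.6) · 11.4 = $1337.22.

Producer surplus falls by $1337.22 million.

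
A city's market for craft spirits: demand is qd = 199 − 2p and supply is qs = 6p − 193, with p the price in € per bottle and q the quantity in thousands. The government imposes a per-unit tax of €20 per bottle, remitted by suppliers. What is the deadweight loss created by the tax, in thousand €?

Without the tax, 199 − 2p = 6p − 193 gives 8p = 392, so p* = €49 and q* = 101.
With the tax collected from suppliers, supply shifts: qs = 6(p − 20) − 193.
Solving gives q = 71 with buyers paying €64 and suppliers receiving €44 (the €20 wedge).
Quantity falls by |ΔQ| = |101 − 71| = 30.
DWL = ½ · t · |ΔQ| = ½ · 20 · 30 = €300.

Deadweight loss = €300 thousand.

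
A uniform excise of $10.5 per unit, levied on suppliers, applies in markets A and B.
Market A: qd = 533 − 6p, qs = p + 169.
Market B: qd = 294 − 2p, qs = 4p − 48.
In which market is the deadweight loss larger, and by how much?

Market A: pre-tax p* = $52, q* = 221; post-tax q = 212; deadweight loss = $47.25.
Market B: pre-tax p* = $57, q* = 180; post-tax q = 166; deadweight loss = $73.5.
Difference: $47.25 vs $73.5 → market B is larger by $26.25.

Market B, by $26.25.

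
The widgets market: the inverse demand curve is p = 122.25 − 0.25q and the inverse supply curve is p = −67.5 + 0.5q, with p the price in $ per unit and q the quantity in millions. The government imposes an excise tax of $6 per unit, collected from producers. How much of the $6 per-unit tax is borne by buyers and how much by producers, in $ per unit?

Inverting to q(p) form: qd = 489 − 4p; qs = 2p + 135.
Without the tax, 489 − 4p = 2p + 135 gives 6p = 354, so p* = $59 and q* = 253.
With the tax collected from producers, supply shifts: qs = 2(p − 6) + 135.
Solving gives q = 245 with buyers paying $61 and producers receiving $55 (the $6 wedge).
Burden on buyers: $2; on producers: $4. (They sum to $6.)
The less price-elastic side of the market bears the larger share of a per-unit tax.

Buyers bear $2 per unit; producers bear $4 per unit.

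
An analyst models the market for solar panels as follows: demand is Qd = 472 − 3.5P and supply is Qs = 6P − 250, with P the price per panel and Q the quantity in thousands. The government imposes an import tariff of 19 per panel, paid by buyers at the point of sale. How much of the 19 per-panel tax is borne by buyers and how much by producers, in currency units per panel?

Without the tax, 472 − 3.5P = 6P − 250 gives 9.5P = 722, so P* = 76 and Q* = 206.
With the tax collected from buyers, demand (in seller-price terms) shifts: Qd = 472 − 3.5(P + 19).
Solving gives Q = 164 with buyers paying 88 and producers receiving 69 (the 19 wedge).
Burden on buyers: 12; on producers: 7. (They sum to 19.)
The less price-elastic side of the market bears the larger share of a per-unit tax.

Buyers bear 12 per panel; producers bear 7 per panel.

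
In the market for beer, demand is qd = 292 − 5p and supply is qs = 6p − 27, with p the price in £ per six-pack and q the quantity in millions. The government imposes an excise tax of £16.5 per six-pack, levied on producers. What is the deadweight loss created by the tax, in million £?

Without the tax, 292 − 5p = 6p − 27 gives 11p = 319, so p* = £29 and q* = 147.
With the tax collected from producers, supply shifts: qs = 6(p − 16.5) − 27.
New equilibrium: buyers pay £38, producers receive £21.5, q = 102. (Wedge: pb − ps = 16.5.)
Quantity falls by |ΔQ| = |147 − 102| = 45.
DWL = ½ · t · |ΔQ| = ½ · 16.5 · 45 = £371.25.

Deadweight loss = £371.25 million.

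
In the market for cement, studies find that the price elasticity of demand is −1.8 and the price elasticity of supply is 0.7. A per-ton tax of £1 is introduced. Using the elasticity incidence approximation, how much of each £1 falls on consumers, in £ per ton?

Incidence ratio: consumers' share ≈ εs / (εs + |εd|) = 0.7 / (0.7 + 1.8) = 0.28.
So consumers bear ≈ 0.28 × £1 = £0.28; suppliers bear £0.72.

Consumers bear ≈ £0.28 per ton.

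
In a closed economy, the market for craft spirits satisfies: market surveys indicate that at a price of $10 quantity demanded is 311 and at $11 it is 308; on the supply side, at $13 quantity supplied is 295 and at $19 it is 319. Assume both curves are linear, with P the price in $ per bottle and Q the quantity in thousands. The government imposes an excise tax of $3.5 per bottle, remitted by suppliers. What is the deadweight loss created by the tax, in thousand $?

Demand slope: (308 − 311)/(11 − 10) = -3, so Qd = 341 − 3P.
Supply slope: (319 − 295)/(19 − 13) = 4, so Qs = 4P + 243.
Before the tax: set 341 − 3P = 4P + 243 → P* = $14, Q* = 299.
With the tax collected from suppliers, supply shifts: Qs = 4(P − 3.5) + 243.
Solving gives Q = 293 with consumers paying $16 and suppliers receiving $12.5 (the $3.5 wedge).
Quantity falls by |ΔQ| = |299 − 293| = 6.
DWL = ½ · t · |ΔQ| = ½ · 3.5 · 6 = $10.5.

Deadweight loss = $10.5 thousand.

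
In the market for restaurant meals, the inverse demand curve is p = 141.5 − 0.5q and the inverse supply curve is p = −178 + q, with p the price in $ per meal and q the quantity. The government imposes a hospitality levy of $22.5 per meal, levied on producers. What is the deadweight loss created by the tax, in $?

Deadweight loss = $168.75.

Inverting to q(p) form: qd = 283 − 2p; qs = p + 178.
Before the tax: set 283 − 2p = p + 178 → p* = $35, q* = 213.
With the tax collected from producers, supply shifts: qs = (p − 22.5) + 178.
Solving gives q = 198 with consumers paying $42.5 and producers receiving $20 (the $22.5 wedge).
Quantity falls by |ΔQ| = |213 − 198| = 15.
DWL = ½ · t · |ΔQ| = ½ · 22.5 · 15 = $168.75.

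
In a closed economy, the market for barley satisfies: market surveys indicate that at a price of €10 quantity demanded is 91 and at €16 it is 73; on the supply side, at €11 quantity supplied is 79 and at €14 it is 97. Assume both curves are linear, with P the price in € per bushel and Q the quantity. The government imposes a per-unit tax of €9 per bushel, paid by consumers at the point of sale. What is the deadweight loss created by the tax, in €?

Demand slope: (73 − 91)/(16 − 10) = -3, so Qd = 121 − 3P.
Supply slope: (97 − 79)/(14 − 11) = 6, so Qs = 6P + 13.
Without the tax, 121 − 3P = 6P + 13 gives 9P = 108, so P* = €12 and Q* = 85.
With the tax collected from consumers, demand (in seller-price terms) shifts: Qd = 121 − 3(P + 9).
Solving gives Q = 67 with consumers paying €18 and producers receiving €9 (the €9 wedge).
Quantity falls by |ΔQ| = |85 − 67| = 18.
DWL = ½ · t · |ΔQ| = ½ · 9 · 18 = €81.

Deadweight loss = €81.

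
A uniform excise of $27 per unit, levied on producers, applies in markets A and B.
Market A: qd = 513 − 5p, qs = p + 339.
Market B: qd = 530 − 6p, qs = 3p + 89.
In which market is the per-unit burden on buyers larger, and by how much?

Market B, by $4.5.

Market A: pre-tax p* = $29, q* = 368; post-tax q = 345.5; per-unit burden on buyers = $4.5.
Market B: pre-tax p* = $49, q* = 236; post-tax q = 182; per-unit burden on buyers = $9.
Difference: $4.5 vs $9 → market B is larger by $4.5.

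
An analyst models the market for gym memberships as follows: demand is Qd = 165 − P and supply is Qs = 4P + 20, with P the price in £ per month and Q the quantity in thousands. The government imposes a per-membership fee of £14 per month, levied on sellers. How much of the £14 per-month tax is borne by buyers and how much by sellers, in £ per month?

Before the tax: set 165 − P = 4P + 20 → P* = £29, Q* = 136.
With the tax collected from sellers, supply shifts: Qs = 4(P − 14) + 20.
New equilibrium: buyers pay £40.2, sellers receive £26.2, Q = 124.8. (Wedge: Pb − Ps = 14.)
Burden on buyers: £11.2; on sellers: £2.8. (They sum to £14.)
The less price-elastic side of the market bears the larger share of a per-unit tax.

Buyers bear £11.2 per month; sellers bear £2.8 per month.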